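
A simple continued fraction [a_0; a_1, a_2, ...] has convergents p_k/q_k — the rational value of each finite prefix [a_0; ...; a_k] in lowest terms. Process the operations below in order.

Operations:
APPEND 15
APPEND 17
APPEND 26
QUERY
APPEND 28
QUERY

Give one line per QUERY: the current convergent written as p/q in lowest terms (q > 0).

APPEND 15: p_0 = 15·1 + 0 = 15, q_0 = 15·0 + 1 = 1 → 15/1
APPEND 17: p_1 = 17·15 + 1 = 256, q_1 = 17·1 + 0 = 17 → 256/17
APPEND 26: p_2 = 26·256 + 15 = 6671, q_2 = 26·17 + 1 = 443 → 6671/443
APPEND 28: p_3 = 28·6671 + 256 = 187044, q_3 = 28·443 + 17 = 12421 → 187044/12421

6671/443
187044/12421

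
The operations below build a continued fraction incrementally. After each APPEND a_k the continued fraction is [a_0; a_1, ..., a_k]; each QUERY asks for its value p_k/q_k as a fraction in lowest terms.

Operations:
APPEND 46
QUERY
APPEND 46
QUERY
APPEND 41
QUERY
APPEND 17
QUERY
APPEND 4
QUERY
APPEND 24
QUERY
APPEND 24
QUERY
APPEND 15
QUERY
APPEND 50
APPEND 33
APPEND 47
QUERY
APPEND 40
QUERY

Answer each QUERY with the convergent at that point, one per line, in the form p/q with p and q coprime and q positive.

46/1
2117/46
86843/1887
1478448/32125
6000635/130387
145493688/3161413
3497849147/76004299
52613230893/1143225898
4090688201024915/88886019974054
163714507914222794/3557330773061625

APPEND 46: p_0 = 46·1 + 0 = 46, q_0 = 46·0 + 1 = 1 → 46/1
APPEND 46: p_1 = 46·46 + 1 = 2117, q_1 = 46·1 + 0 = 46 → 2117/46
APPEND 41: p_2 = 41·2117 + 46 = 86843, q_2 = 41·46 + 1 = 1887 → 86843/1887
APPEND 17: p_3 = 17·86843 + 2117 = 1478448, q_3 = 17·1887 + 46 = 32125 → 1478448/32125
APPEND 4: p_4 = 4·1478448 + 86843 = 6000635, q_4 = 4·32125 + 1887 = 130387 → 6000635/130387
APPEND 24: p_5 = 24·6000635 + 1478448 = 145493688, q_5 = 24·130387 + 32125 = 3161413 → 145493688/3161413
APPEND 24: p_6 = 24·145493688 + 6000635 = 3497849147, q_6 = 24·3161413 + 130387 = 76004299 → 3497849147/76004299
APPEND 15: p_7 = 15·3497849147 + 145493688 = 52613230893, q_7 = 15·76004299 + 3161413 = 1143225898 → 52613230893/1143225898
APPEND 50: p_8 = 50·52613230893 + 3497849147 = 2634159393797, q_8 = 50·1143225898 + 76004299 = 57237299199 → 2634159393797/57237299199
APPEND 33: p_9 = 33·2634159393797 + 52613230893 = 86979873226194, q_9 = 33·57237299199 + 1143225898 = 1889974099465 → 86979873226194/1889974099465
APPEND 47: p_10 = 47·86979873226194 + 2634159393797 = 4090688201024915, q_10 = 47·1889974099465 + 57237299199 = 88886019974054 → 4090688201024915/88886019974054
APPEND 40: p_11 = 40·4090688201024915 + 86979873226194 = 163714507914222794, q_11 = 40·88886019974054 + 1889974099465 = 3557330773061625 → 163714507914222794/3557330773061625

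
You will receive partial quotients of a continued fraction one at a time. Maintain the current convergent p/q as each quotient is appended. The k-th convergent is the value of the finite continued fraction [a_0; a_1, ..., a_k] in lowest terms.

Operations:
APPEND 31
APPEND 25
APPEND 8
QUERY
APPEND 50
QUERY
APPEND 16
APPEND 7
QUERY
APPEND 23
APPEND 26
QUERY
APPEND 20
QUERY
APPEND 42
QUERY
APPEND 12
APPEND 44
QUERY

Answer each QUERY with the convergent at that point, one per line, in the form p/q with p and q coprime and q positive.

6239/201
312726/10075
35381711/1139882
21323901119/686985744
427296811588/13766093567
17967789987815/578862915558
9523761963264007/306824190447130

APPEND 31: p_0 = 31·1 + 0 = 31, q_0 = 31·0 + 1 = 1 → 31/1
APPEND 25: p_1 = 25·31 + 1 = 776, q_1 = 25·1 + 0 = 25 → 776/25
APPEND 8: p_2 = 8·776 + 31 = 6239, q_2 = 8·25 + 1 = 201 → 6239/201
APPEND 50: p_3 = 50·6239 + 776 = 312726, q_3 = 50·201 + 25 = 10075 → 312726/10075
APPEND 16: p_4 = 16·312726 + 6239 = 5009855, q_4 = 16·10075 + 201 = 161401 → 5009855/161401
APPEND 7: p_5 = 7·5009855 + 312726 = 35381711, q_5 = 7·161401 + 10075 = 1139882 → 35381711/1139882
APPEND 23: p_6 = 23·35381711 + 5009855 = 818789208, q_6 = 23·1139882 + 161401 = 26378687 → 818789208/26378687
APPEND 26: p_7 = 26·818789208 + 35381711 = 21323901119, q_7 = 26·26378687 + 1139882 = 686985744 → 21323901119/686985744
APPEND 20: p_8 = 20·21323901119 + 818789208 = 427296811588, q_8 = 20·686985744 + 26378687 = 13766093567 → 427296811588/13766093567
APPEND 42: p_9 = 42·427296811588 + 21323901119 = 17967789987815, q_9 = 42·13766093567 + 686985744 = 578862915558 → 17967789987815/578862915558
APPEND 12: p_10 = 12·17967789987815 + 427296811588 = 216040776665368, q_10 = 12·578862915558 + 13766093567 = 6960121080263 → 216040776665368/6960121080263
APPEND 44: p_11 = 44·216040776665368 + 17967789987815 = 9523761963264007, q_11 = 44·6960121080263 + 578862915558 = 306824190447130 → 9523761963264007/306824190447130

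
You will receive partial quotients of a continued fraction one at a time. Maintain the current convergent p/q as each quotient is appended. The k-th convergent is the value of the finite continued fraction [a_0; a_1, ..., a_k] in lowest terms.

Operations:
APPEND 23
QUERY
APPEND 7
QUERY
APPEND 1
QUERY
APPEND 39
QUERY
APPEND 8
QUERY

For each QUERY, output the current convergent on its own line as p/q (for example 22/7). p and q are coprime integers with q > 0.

APPEND 23: p_0 = 23·1 + 0 = 23, q_0 = 23·0 + 1 = 1 → 23/1
APPEND 7: p_1 = 7·23 + 1 = 162, q_1 = 7·1 + 0 = 7 → 162/7
APPEND 1: p_2 = 1·162 + 23 = 185, q_2 = 1·7 + 1 = 8 → 185/8
APPEND 39: p_3 = 39·185 + 162 = 7377, q_3 = 39·8 + 7 = 319 → 7377/319
APPEND 8: p_4 = 8·7377 + 185 = 59201, q_4 = 8·319 + 8 = 2560 → 59201/2560

23/1
162/7
185/8
7377/319
59201/2560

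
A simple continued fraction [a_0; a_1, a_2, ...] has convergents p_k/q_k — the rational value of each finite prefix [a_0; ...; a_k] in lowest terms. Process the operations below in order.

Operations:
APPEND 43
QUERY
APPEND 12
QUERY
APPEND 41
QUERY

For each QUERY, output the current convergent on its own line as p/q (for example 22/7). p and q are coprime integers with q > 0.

43/1
517/12
21240/493

APPEND 43: p_0 = 43·1 + 0 = 43, q_0 = 43·0 + 1 = 1 → 43/1
APPEND 12: p_1 = 12·43 + 1 = 517, q_1 = 12·1 + 0 = 12 → 517/12
APPEND 41: p_2 = 41·517 + 43 = 21240, q_2 = 41·12 + 1 = 493 → 21240/493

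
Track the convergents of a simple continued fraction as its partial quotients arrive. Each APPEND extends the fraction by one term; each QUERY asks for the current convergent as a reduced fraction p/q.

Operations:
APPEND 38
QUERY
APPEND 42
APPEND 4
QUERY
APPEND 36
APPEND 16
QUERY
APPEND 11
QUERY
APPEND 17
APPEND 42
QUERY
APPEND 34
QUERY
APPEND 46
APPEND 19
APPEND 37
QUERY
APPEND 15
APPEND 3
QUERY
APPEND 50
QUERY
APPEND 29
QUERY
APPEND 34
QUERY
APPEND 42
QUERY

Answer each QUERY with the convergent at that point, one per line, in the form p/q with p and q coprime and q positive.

APPEND 38: p_0 = 38·1 + 0 = 38, q_0 = 38·0 + 1 = 1 → 38/1
APPEND 42: p_1 = 42·38 + 1 = 1597, q_1 = 42·1 + 0 = 42 → 1597/42
APPEND 4: p_2 = 4·1597 + 38 = 6426, q_2 = 4·42 + 1 = 169 → 6426/169
APPEND 36: p_3 = 36·6426 + 1597 = 232933, q_3 = 36·169 + 42 = 6126 → 232933/6126
APPEND 16: p_4 = 16·232933 + 6426 = 3733354, q_4 = 16·6126 + 169 = 98185 → 3733354/98185
APPEND 11: p_5 = 11·3733354 + 232933 = 41299827, q_5 = 11·98185 + 6126 = 1086161 → 41299827/1086161
APPEND 17: p_6 = 17·41299827 + 3733354 = 705830413, q_6 = 17·1086161 + 98185 = 18562922 → 705830413/18562922
APPEND 42: p_7 = 42·705830413 + 41299827 = 29686177173, q_7 = 42·18562922 + 1086161 = 780728885 → 29686177173/780728885
APPEND 34: p_8 = 34·29686177173 + 705830413 = 1010035854295, q_8 = 34·780728885 + 18562922 = 26563345012 → 1010035854295/26563345012
APPEND 46: p_9 = 46·1010035854295 + 29686177173 = 46491335474743, q_9 = 46·26563345012 + 780728885 = 1222694599437 → 46491335474743/1222694599437
APPEND 19: p_10 = 19·46491335474743 + 1010035854295 = 884345409874412, q_10 = 19·1222694599437 + 26563345012 = 23257760734315 → 884345409874412/23257760734315
APPEND 37: p_11 = 37·884345409874412 + 46491335474743 = 32767271500827987, q_11 = 37·23257760734315 + 1222694599437 = 861759841769092 → 32767271500827987/861759841769092
APPEND 15: p_12 = 15·32767271500827987 + 884345409874412 = 492393417922294217, q_12 = 15·861759841769092 + 23257760734315 = 12949655387270695 → 492393417922294217/12949655387270695
APPEND 3: p_13 = 3·492393417922294217 + 32767271500827987 = 1509947525267710638, q_13 = 3·12949655387270695 + 861759841769092 = 39710726003581177 → 1509947525267710638/39710726003581177
APPEND 50: p_14 = 50·1509947525267710638 + 492393417922294217 = 75989769681307826117, q_14 = 50·39710726003581177 + 12949655387270695 = 1998485955566329545 → 75989769681307826117/1998485955566329545
APPEND 29: p_15 = 29·75989769681307826117 + 1509947525267710638 = 2205213268283194668031, q_15 = 29·1998485955566329545 + 39710726003581177 = 57995803437427137982 → 2205213268283194668031/57995803437427137982
APPEND 34: p_16 = 34·2205213268283194668031 + 75989769681307826117 = 75053240891309926539171, q_16 = 34·57995803437427137982 + 1998485955566329545 = 1973855802828089020933 → 75053240891309926539171/1973855802828089020933
APPEND 42: p_17 = 42·75053240891309926539171 + 2205213268283194668031 = 3154441330703300109313213, q_17 = 42·1973855802828089020933 + 57995803437427137982 = 82959939522217166017168 → 3154441330703300109313213/82959939522217166017168

38/1
6426/169
3733354/98185
41299827/1086161
29686177173/780728885
1010035854295/26563345012
32767271500827987/861759841769092
1509947525267710638/39710726003581177
75989769681307826117/1998485955566329545
2205213268283194668031/57995803437427137982
75053240891309926539171/1973855802828089020933
3154441330703300109313213/82959939522217166017168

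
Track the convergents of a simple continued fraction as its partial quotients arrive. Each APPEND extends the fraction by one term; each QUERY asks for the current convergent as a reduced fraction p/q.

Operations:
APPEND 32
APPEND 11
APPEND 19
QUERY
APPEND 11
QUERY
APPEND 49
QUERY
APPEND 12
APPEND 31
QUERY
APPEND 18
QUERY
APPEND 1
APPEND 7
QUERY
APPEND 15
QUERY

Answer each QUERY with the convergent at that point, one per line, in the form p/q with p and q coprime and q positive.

APPEND 32: p_0 = 32·1 + 0 = 32, q_0 = 32·0 + 1 = 1 → 32/1
APPEND 11: p_1 = 11·32 + 1 = 353, q_1 = 11·1 + 0 = 11 → 353/11
APPEND 19: p_2 = 19·353 + 32 = 6739, q_2 = 19·11 + 1 = 210 → 6739/210
APPEND 11: p_3 = 11·6739 + 353 = 74482, q_3 = 11·210 + 11 = 2321 → 74482/2321
APPEND 49: p_4 = 49·74482 + 6739 = 3656357, q_4 = 49·2321 + 210 = 113939 → 3656357/113939
APPEND 12: p_5 = 12·3656357 + 74482 = 43950766, q_5 = 12·113939 + 2321 = 1369589 → 43950766/1369589
APPEND 31: p_6 = 31·43950766 + 3656357 = 1366130103, q_6 = 31·1369589 + 113939 = 42571198 → 1366130103/42571198
APPEND 18: p_7 = 18·1366130103 + 43950766 = 24634292620, q_7 = 18·42571198 + 1369589 = 767651153 → 24634292620/767651153
APPEND 1: p_8 = 1·24634292620 + 1366130103 = 26000422723, q_8 = 1·767651153 + 42571198 = 810222351 → 26000422723/810222351
APPEND 7: p_9 = 7·26000422723 + 24634292620 = 206637251681, q_9 = 7·810222351 + 767651153 = 6439207610 → 206637251681/6439207610
APPEND 15: p_10 = 15·206637251681 + 26000422723 = 3125559197938, q_10 = 15·6439207610 + 810222351 = 97398336501 → 3125559197938/97398336501

6739/210
74482/2321
3656357/113939
1366130103/42571198
24634292620/767651153
206637251681/6439207610
3125559197938/97398336501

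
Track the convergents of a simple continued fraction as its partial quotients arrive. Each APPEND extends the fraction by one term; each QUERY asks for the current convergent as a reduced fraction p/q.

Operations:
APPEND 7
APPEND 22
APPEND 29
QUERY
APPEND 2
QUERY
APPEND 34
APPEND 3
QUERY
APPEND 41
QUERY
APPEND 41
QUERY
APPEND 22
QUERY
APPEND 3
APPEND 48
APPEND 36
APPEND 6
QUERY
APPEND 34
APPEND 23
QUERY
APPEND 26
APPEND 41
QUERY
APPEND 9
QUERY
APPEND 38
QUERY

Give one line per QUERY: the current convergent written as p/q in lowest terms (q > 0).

4502/639
9159/1300
956883/135817
39548111/5613336
1622429434/230282593
35732995659/5071830382
1141890861893445/162076441100752
898457633049389324/127524284941723925
960253857308467423101/136295449013190104066
8665683627963412125806/1229980210014521872695
330256231719918128203729/46875543429565021266476

APPEND 7: p_0 = 7·1 + 0 = 7, q_0 = 7·0 + 1 = 1 → 7/1
APPEND 22: p_1 = 22·7 + 1 = 155, q_1 = 22·1 + 0 = 22 → 155/22
APPEND 29: p_2 = 29·155 + 7 = 4502, q_2 = 29·22 + 1 = 639 → 4502/639
APPEND 2: p_3 = 2·4502 + 155 = 9159, q_3 = 2·639 + 22 = 1300 → 9159/1300
APPEND 34: p_4 = 34·9159 + 4502 = 315908, q_4 = 34·1300 + 639 = 44839 → 315908/44839
APPEND 3: p_5 = 3·315908 + 9159 = 956883, q_5 = 3·44839 + 1300 = 135817 → 956883/135817
APPEND 41: p_6 = 41·956883 + 315908 = 39548111, q_6 = 41·135817 + 44839 = 5613336 → 39548111/5613336
APPEND 41: p_7 = 41·39548111 + 956883 = 1622429434, q_7 = 41·5613336 + 135817 = 230282593 → 1622429434/230282593
APPEND 22: p_8 = 22·1622429434 + 39548111 = 35732995659, q_8 = 22·230282593 + 5613336 = 5071830382 → 35732995659/5071830382
APPEND 3: p_9 = 3·35732995659 + 1622429434 = 108821416411, q_9 = 3·5071830382 + 230282593 = 15445773739 → 108821416411/15445773739
APPEND 48: p_10 = 48·108821416411 + 35732995659 = 5259160983387, q_10 = 48·15445773739 + 5071830382 = 746468969854 → 5259160983387/746468969854
APPEND 36: p_11 = 36·5259160983387 + 108821416411 = 189438616818343, q_11 = 36·746468969854 + 15445773739 = 26888328688483 → 189438616818343/26888328688483
APPEND 6: p_12 = 6·189438616818343 + 5259160983387 = 1141890861893445, q_12 = 6·26888328688483 + 746468969854 = 162076441100752 → 1141890861893445/162076441100752
APPEND 34: p_13 = 34·1141890861893445 + 189438616818343 = 39013727921195473, q_13 = 34·162076441100752 + 26888328688483 = 5537487326114051 → 39013727921195473/5537487326114051
APPEND 23: p_14 = 23·39013727921195473 + 1141890861893445 = 898457633049389324, q_14 = 23·5537487326114051 + 162076441100752 = 127524284941723925 → 898457633049389324/127524284941723925
APPEND 26: p_15 = 26·898457633049389324 + 39013727921195473 = 23398912187205317897, q_15 = 26·127524284941723925 + 5537487326114051 = 3321168895810936101 → 23398912187205317897/3321168895810936101
APPEND 41: p_16 = 41·23398912187205317897 + 898457633049389324 = 960253857308467423101, q_16 = 41·3321168895810936101 + 127524284941723925 = 136295449013190104066 → 960253857308467423101/136295449013190104066
APPEND 9: p_17 = 9·960253857308467423101 + 23398912187205317897 = 8665683627963412125806, q_17 = 9·136295449013190104066 + 3321168895810936101 = 1229980210014521872695 → 8665683627963412125806/1229980210014521872695
APPEND 38: p_18 = 38·8665683627963412125806 + 960253857308467423101 = 330256231719918128203729, q_18 = 38·1229980210014521872695 + 136295449013190104066 = 46875543429565021266476 → 330256231719918128203729/46875543429565021266476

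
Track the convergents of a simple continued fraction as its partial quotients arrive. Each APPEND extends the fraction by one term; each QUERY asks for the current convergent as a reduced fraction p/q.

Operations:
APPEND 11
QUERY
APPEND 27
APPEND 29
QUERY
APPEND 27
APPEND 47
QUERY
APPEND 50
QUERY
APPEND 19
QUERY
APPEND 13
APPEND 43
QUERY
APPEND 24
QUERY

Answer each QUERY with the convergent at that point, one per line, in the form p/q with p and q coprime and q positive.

APPEND 11: p_0 = 11·1 + 0 = 11, q_0 = 11·0 + 1 = 1 → 11/1
APPEND 27: p_1 = 27·11 + 1 = 298, q_1 = 27·1 + 0 = 27 → 298/27
APPEND 29: p_2 = 29·298 + 11 = 8653, q_2 = 29·27 + 1 = 784 → 8653/784
APPEND 27: p_3 = 27·8653 + 298 = 233929, q_3 = 27·784 + 27 = 21195 → 233929/21195
APPEND 47: p_4 = 47·233929 + 8653 = 11003316, q_4 = 47·21195 + 784 = 996949 → 11003316/996949
APPEND 50: p_5 = 50·11003316 + 233929 = 550399729, q_5 = 50·996949 + 21195 = 49868645 → 550399729/49868645
APPEND 19: p_6 = 19·550399729 + 11003316 = 10468598167, q_6 = 19·49868645 + 996949 = 948501204 → 10468598167/948501204
APPEND 13: p_7 = 13·10468598167 + 550399729 = 136642175900, q_7 = 13·948501204 + 49868645 = 12380384297 → 136642175900/12380384297
APPEND 43: p_8 = 43·136642175900 + 10468598167 = 5886082161867, q_8 = 43·12380384297 + 948501204 = 533305025975 → 5886082161867/533305025975
APPEND 24: p_9 = 24·5886082161867 + 136642175900 = 141402614060708, q_9 = 24·533305025975 + 12380384297 = 12811701007697 → 141402614060708/12811701007697

11/1
8653/784
11003316/996949
550399729/49868645
10468598167/948501204
5886082161867/533305025975
141402614060708/12811701007697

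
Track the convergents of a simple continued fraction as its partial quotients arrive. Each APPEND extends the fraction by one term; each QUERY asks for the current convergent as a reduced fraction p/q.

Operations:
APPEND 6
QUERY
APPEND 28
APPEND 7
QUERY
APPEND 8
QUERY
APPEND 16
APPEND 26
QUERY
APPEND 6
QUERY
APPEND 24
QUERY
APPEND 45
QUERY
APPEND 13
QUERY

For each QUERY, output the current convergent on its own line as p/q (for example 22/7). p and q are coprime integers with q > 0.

6/1
1189/197
9681/1604
4067891/673990
24563431/4069801
593590235/98349214
26736124006/4429784431
348163202313/57685546817

APPEND 6: p_0 = 6·1 + 0 = 6, q_0 = 6·0 + 1 = 1 → 6/1
APPEND 28: p_1 = 28·6 + 1 = 169, q_1 = 28·1 + 0 = 28 → 169/28
APPEND 7: p_2 = 7·169 + 6 = 1189, q_2 = 7·28 + 1 = 197 → 1189/197
APPEND 8: p_3 = 8·1189 + 169 = 9681, q_3 = 8·197 + 28 = 1604 → 9681/1604
APPEND 16: p_4 = 16·9681 + 1189 = 156085, q_4 = 16·1604 + 197 = 25861 → 156085/25861
APPEND 26: p_5 = 26·156085 + 9681 = 4067891, q_5 = 26·25861 + 1604 = 673990 → 4067891/673990
APPEND 6: p_6 = 6·4067891 + 156085 = 24563431, q_6 = 6·673990 + 25861 = 4069801 → 24563431/4069801
APPEND 24: p_7 = 24·24563431 + 4067891 = 593590235, q_7 = 24·4069801 + 673990 = 98349214 → 593590235/98349214
APPEND 45: p_8 = 45·593590235 + 24563431 = 26736124006, q_8 = 45·98349214 + 4069801 = 4429784431 → 26736124006/4429784431
APPEND 13: p_9 = 13·26736124006 + 593590235 = 348163202313, q_9 = 13·4429784431 + 98349214 = 57685546817 → 348163202313/57685546817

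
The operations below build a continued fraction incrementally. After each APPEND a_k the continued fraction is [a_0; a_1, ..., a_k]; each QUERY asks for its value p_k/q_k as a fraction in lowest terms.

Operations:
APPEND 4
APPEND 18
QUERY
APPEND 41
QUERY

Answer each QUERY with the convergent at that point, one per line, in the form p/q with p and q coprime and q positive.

APPEND 4: p_0 = 4·1 + 0 = 4, q_0 = 4·0 + 1 = 1 → 4/1
APPEND 18: p_1 = 18·4 + 1 = 73, q_1 = 18·1 + 0 = 18 → 73/18
APPEND 41: p_2 = 41·73 + 4 = 2997, q_2 = 41·18 + 1 = 739 → 2997/739

73/18
2997/739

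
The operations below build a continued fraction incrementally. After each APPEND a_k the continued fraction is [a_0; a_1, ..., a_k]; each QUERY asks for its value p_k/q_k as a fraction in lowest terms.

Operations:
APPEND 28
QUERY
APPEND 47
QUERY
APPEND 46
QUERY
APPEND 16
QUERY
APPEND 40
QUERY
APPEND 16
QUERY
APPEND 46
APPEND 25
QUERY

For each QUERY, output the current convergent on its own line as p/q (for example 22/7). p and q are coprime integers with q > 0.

APPEND 28: p_0 = 28·1 + 0 = 28, q_0 = 28·0 + 1 = 1 → 28/1
APPEND 47: p_1 = 47·28 + 1 = 1317, q_1 = 47·1 + 0 = 47 → 1317/47
APPEND 46: p_2 = 46·1317 + 28 = 60610, q_2 = 46·47 + 1 = 2163 → 60610/2163
APPEND 16: p_3 = 16·60610 + 1317 = 971077, q_3 = 16·2163 + 47 = 34655 → 971077/34655
APPEND 40: p_4 = 40·971077 + 60610 = 38903690, q_4 = 40·34655 + 2163 = 1388363 → 38903690/1388363
APPEND 16: p_5 = 16·38903690 + 971077 = 623430117, q_5 = 16·1388363 + 34655 = 22248463 → 623430117/22248463
APPEND 46: p_6 = 46·623430117 + 38903690 = 28716689072, q_6 = 46·22248463 + 1388363 = 1024817661 → 28716689072/1024817661
APPEND 25: p_7 = 25·28716689072 + 623430117 = 718540656917, q_7 = 25·1024817661 + 22248463 = 25642689988 → 718540656917/25642689988

28/1
1317/47
60610/2163
971077/34655
38903690/1388363
623430117/22248463
718540656917/25642689988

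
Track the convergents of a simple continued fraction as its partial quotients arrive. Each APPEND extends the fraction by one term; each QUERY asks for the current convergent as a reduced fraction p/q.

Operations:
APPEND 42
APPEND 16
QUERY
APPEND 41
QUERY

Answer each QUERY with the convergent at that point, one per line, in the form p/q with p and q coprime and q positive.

APPEND 42: p_0 = 42·1 + 0 = 42, q_0 = 42·0 + 1 = 1 → 42/1
APPEND 16: p_1 = 16·42 + 1 = 673, q_1 = 16·1 + 0 = 16 → 673/16
APPEND 41: p_2 = 41·673 + 42 = 27635, q_2 = 41·16 + 1 = 657 → 27635/657

673/16
27635/657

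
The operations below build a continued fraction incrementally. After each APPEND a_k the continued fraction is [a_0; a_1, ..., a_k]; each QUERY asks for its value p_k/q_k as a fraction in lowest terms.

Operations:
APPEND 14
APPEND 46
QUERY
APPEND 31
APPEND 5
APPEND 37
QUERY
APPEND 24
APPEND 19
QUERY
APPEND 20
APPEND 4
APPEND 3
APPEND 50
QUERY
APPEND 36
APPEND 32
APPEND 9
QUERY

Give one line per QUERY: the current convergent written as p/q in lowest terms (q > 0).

645/46
3745539/267124
1713624433/122212107
22731820704427/1621185862395
236837034553530264/16890721473751733

APPEND 14: p_0 = 14·1 + 0 = 14, q_0 = 14·0 + 1 = 1 → 14/1
APPEND 46: p_1 = 46·14 + 1 = 645, q_1 = 46·1 + 0 = 46 → 645/46
APPEND 31: p_2 = 31·645 + 14 = 20009, q_2 = 31·46 + 1 = 1427 → 20009/1427
APPEND 5: p_3 = 5·20009 + 645 = 100690, q_3 = 5·1427 + 46 = 7181 → 100690/7181
APPEND 37: p_4 = 37·100690 + 20009 = 3745539, q_4 = 37·7181 + 1427 = 267124 → 3745539/267124
APPEND 24: p_5 = 24·3745539 + 100690 = 89993626, q_5 = 24·267124 + 7181 = 6418157 → 89993626/6418157
APPEND 19: p_6 = 19·89993626 + 3745539 = 1713624433, q_6 = 19·6418157 + 267124 = 122212107 → 1713624433/122212107
APPEND 20: p_7 = 20·1713624433 + 89993626 = 34362482286, q_7 = 20·122212107 + 6418157 = 2450660297 → 34362482286/2450660297
APPEND 4: p_8 = 4·34362482286 + 1713624433 = 139163553577, q_8 = 4·2450660297 + 122212107 = 9924853295 → 139163553577/9924853295
APPEND 3: p_9 = 3·139163553577 + 34362482286 = 451853143017, q_9 = 3·9924853295 + 2450660297 = 32225220182 → 451853143017/32225220182
APPEND 50: p_10 = 50·451853143017 + 139163553577 = 22731820704427, q_10 = 50·32225220182 + 9924853295 = 1621185862395 → 22731820704427/1621185862395
APPEND 36: p_11 = 36·22731820704427 + 451853143017 = 818797398502389, q_11 = 36·1621185862395 + 32225220182 = 58394916266402 → 818797398502389/58394916266402
APPEND 32: p_12 = 32·818797398502389 + 22731820704427 = 26224248572780875, q_12 = 32·58394916266402 + 1621185862395 = 1870258506387259 → 26224248572780875/1870258506387259
APPEND 9: p_13 = 9·26224248572780875 + 818797398502389 = 236837034553530264, q_13 = 9·1870258506387259 + 58394916266402 = 16890721473751733 → 236837034553530264/16890721473751733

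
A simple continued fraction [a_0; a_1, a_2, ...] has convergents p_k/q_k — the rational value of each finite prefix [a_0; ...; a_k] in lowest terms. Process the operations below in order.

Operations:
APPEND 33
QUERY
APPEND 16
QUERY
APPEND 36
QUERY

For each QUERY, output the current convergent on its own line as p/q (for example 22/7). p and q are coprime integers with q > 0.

33/1
529/16
19077/577

APPEND 33: p_0 = 33·1 + 0 = 33, q_0 = 33·0 + 1 = 1 → 33/1
APPEND 16: p_1 = 16·33 + 1 = 529, q_1 = 16·1 + 0 = 16 → 529/16
APPEND 36: p_2 = 36·529 + 33 = 19077, q_2 = 36·16 + 1 = 577 → 19077/577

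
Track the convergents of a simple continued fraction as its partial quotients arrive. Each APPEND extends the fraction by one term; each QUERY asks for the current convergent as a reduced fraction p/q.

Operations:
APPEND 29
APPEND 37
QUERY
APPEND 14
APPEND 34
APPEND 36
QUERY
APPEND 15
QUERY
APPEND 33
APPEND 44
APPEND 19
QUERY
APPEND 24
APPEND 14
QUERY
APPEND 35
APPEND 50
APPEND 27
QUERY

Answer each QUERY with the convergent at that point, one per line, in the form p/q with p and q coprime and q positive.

APPEND 29: p_0 = 29·1 + 0 = 29, q_0 = 29·0 + 1 = 1 → 29/1
APPEND 37: p_1 = 37·29 + 1 = 1074, q_1 = 37·1 + 0 = 37 → 1074/37
APPEND 14: p_2 = 14·1074 + 29 = 15065, q_2 = 14·37 + 1 = 519 → 15065/519
APPEND 34: p_3 = 34·15065 + 1074 = 513284, q_3 = 34·519 + 37 = 17683 → 513284/17683
APPEND 36: p_4 = 36·513284 + 15065 = 18493289, q_4 = 36·17683 + 519 = 637107 → 18493289/637107
APPEND 15: p_5 = 15·18493289 + 513284 = 277912619, q_5 = 15·637107 + 17683 = 9574288 → 277912619/9574288
APPEND 33: p_6 = 33·277912619 + 18493289 = 9189609716, q_6 = 33·9574288 + 637107 = 316588611 → 9189609716/316588611
APPEND 44: p_7 = 44·9189609716 + 277912619 = 404620740123, q_7 = 44·316588611 + 9574288 = 13939473172 → 404620740123/13939473172
APPEND 19: p_8 = 19·404620740123 + 9189609716 = 7696983672053, q_8 = 19·13939473172 + 316588611 = 265166578879 → 7696983672053/265166578879
APPEND 24: p_9 = 24·7696983672053 + 404620740123 = 185132228869395, q_9 = 24·265166578879 + 13939473172 = 6377937366268 → 185132228869395/6377937366268
APPEND 14: p_10 = 14·185132228869395 + 7696983672053 = 2599548187843583, q_10 = 14·6377937366268 + 265166578879 = 89556289706631 → 2599548187843583/89556289706631
APPEND 35: p_11 = 35·2599548187843583 + 185132228869395 = 91169318803394800, q_11 = 35·89556289706631 + 6377937366268 = 3140848077098353 → 91169318803394800/3140848077098353
APPEND 50: p_12 = 50·91169318803394800 + 2599548187843583 = 4561065488357583583, q_12 = 50·3140848077098353 + 89556289706631 = 157131960144624281 → 4561065488357583583/157131960144624281
APPEND 27: p_13 = 27·4561065488357583583 + 91169318803394800 = 123239937504458151541, q_13 = 27·157131960144624281 + 3140848077098353 = 4245703771981953940 → 123239937504458151541/4245703771981953940

1074/37
18493289/637107
277912619/9574288
7696983672053/265166578879
2599548187843583/89556289706631
123239937504458151541/4245703771981953940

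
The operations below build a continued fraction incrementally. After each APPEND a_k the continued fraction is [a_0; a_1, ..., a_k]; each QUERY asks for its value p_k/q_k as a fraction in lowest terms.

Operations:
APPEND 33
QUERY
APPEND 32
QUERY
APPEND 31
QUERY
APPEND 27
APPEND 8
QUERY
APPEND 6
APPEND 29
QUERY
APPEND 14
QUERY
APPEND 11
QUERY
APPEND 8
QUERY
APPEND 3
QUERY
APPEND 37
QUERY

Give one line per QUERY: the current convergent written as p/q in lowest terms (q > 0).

APPEND 33: p_0 = 33·1 + 0 = 33, q_0 = 33·0 + 1 = 1 → 33/1
APPEND 32: p_1 = 32·33 + 1 = 1057, q_1 = 32·1 + 0 = 32 → 1057/32
APPEND 31: p_2 = 31·1057 + 33 = 32800, q_2 = 31·32 + 1 = 993 → 32800/993
APPEND 27: p_3 = 27·32800 + 1057 = 886657, q_3 = 27·993 + 32 = 26843 → 886657/26843
APPEND 8: p_4 = 8·886657 + 32800 = 7126056, q_4 = 8·26843 + 993 = 215737 → 7126056/215737
APPEND 6: p_5 = 6·7126056 + 886657 = 43642993, q_5 = 6·215737 + 26843 = 1321265 → 43642993/1321265
APPEND 29: p_6 = 29·43642993 + 7126056 = 1272772853, q_6 = 29·1321265 + 215737 = 38532422 → 1272772853/38532422
APPEND 14: p_7 = 14·1272772853 + 43642993 = 17862462935, q_7 = 14·38532422 + 1321265 = 540775173 → 17862462935/540775173
APPEND 11: p_8 = 11·17862462935 + 1272772853 = 197759865138, q_8 = 11·540775173 + 38532422 = 5987059325 → 197759865138/5987059325
APPEND 8: p_9 = 8·197759865138 + 17862462935 = 1599941384039, q_9 = 8·5987059325 + 540775173 = 48437249773 → 1599941384039/48437249773
APPEND 3: p_10 = 3·1599941384039 + 197759865138 = 4997584017255, q_10 = 3·48437249773 + 5987059325 = 151298808644 → 4997584017255/151298808644
APPEND 37: p_11 = 37·4997584017255 + 1599941384039 = 186510550022474, q_11 = 37·151298808644 + 48437249773 = 5646493169601 → 186510550022474/5646493169601

33/1
1057/32
32800/993
7126056/215737
1272772853/38532422
17862462935/540775173
197759865138/5987059325
1599941384039/48437249773
4997584017255/151298808644
186510550022474/5646493169601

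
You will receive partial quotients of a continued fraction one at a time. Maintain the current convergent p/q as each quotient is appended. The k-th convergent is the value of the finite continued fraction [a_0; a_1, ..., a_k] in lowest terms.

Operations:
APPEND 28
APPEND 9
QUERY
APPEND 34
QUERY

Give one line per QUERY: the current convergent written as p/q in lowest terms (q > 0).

APPEND 28: p_0 = 28·1 + 0 = 28, q_0 = 28·0 + 1 = 1 → 28/1
APPEND 9: p_1 = 9·28 + 1 = 253, q_1 = 9·1 + 0 = 9 → 253/9
APPEND 34: p_2 = 34·253 + 28 = 8630, q_2 = 34·9 + 1 = 307 → 8630/307

253/9
8630/307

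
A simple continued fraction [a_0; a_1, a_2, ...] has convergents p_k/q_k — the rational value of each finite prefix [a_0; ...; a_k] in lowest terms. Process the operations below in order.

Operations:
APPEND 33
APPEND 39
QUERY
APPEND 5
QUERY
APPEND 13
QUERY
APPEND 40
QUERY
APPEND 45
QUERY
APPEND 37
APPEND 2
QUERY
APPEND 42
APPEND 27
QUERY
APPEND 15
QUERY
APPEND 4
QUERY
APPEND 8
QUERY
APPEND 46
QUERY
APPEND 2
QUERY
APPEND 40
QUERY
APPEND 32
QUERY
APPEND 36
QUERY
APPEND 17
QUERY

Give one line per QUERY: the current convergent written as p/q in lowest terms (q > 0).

APPEND 33: p_0 = 33·1 + 0 = 33, q_0 = 33·0 + 1 = 1 → 33/1
APPEND 39: p_1 = 39·33 + 1 = 1288, q_1 = 39·1 + 0 = 39 → 1288/39
APPEND 5: p_2 = 5·1288 + 33 = 6473, q_2 = 5·39 + 1 = 196 → 6473/196
APPEND 13: p_3 = 13·6473 + 1288 = 85437, q_3 = 13·196 + 39 = 2587 → 85437/2587
APPEND 40: p_4 = 40·85437 + 6473 = 3423953, q_4 = 40·2587 + 196 = 103676 → 3423953/103676
APPEND 45: p_5 = 45·3423953 + 85437 = 154163322, q_5 = 45·103676 + 2587 = 4668007 → 154163322/4668007
APPEND 37: p_6 = 37·154163322 + 3423953 = 5707466867, q_6 = 37·4668007 + 103676 = 172819935 → 5707466867/172819935
APPEND 2: p_7 = 2·5707466867 + 154163322 = 11569097056, q_7 = 2·172819935 + 4668007 = 350307877 → 11569097056/350307877
APPEND 42: p_8 = 42·11569097056 + 5707466867 = 491609543219, q_8 = 42·350307877 + 172819935 = 14885750769 → 491609543219/14885750769
APPEND 27: p_9 = 27·491609543219 + 11569097056 = 13285026763969, q_9 = 27·14885750769 + 350307877 = 402265578640 → 13285026763969/402265578640
APPEND 15: p_10 = 15·13285026763969 + 491609543219 = 199767011002754, q_10 = 15·402265578640 + 14885750769 = 6048869430369 → 199767011002754/6048869430369
APPEND 4: p_11 = 4·199767011002754 + 13285026763969 = 812353070774985, q_11 = 4·6048869430369 + 402265578640 = 24597743300116 → 812353070774985/24597743300116
APPEND 8: p_12 = 8·812353070774985 + 199767011002754 = 6698591577202634, q_12 = 8·24597743300116 + 6048869430369 = 202830815831297 → 6698591577202634/202830815831297
APPEND 46: p_13 = 46·6698591577202634 + 812353070774985 = 308947565622096149, q_13 = 46·202830815831297 + 24597743300116 = 9354815271539778 → 308947565622096149/9354815271539778
APPEND 2: p_14 = 2·308947565622096149 + 6698591577202634 = 624593722821394932, q_14 = 2·9354815271539778 + 202830815831297 = 18912461358910853 → 624593722821394932/18912461358910853
APPEND 40: p_15 = 40·624593722821394932 + 308947565622096149 = 25292696478477893429, q_15 = 40·18912461358910853 + 9354815271539778 = 765853269627973898 → 25292696478477893429/765853269627973898
APPEND 32: p_16 = 32·25292696478477893429 + 624593722821394932 = 809990881034113984660, q_16 = 32·765853269627973898 + 18912461358910853 = 24526217089454075589 → 809990881034113984660/24526217089454075589
APPEND 36: p_17 = 36·809990881034113984660 + 25292696478477893429 = 29184964413706581341189, q_17 = 36·24526217089454075589 + 765853269627973898 = 883709668489974695102 → 29184964413706581341189/883709668489974695102
APPEND 17: p_18 = 17·29184964413706581341189 + 809990881034113984660 = 496954385914045996784873, q_18 = 17·883709668489974695102 + 24526217089454075589 = 15047590581419023892323 → 496954385914045996784873/15047590581419023892323

1288/39
6473/196
85437/2587
3423953/103676
154163322/4668007
11569097056/350307877
13285026763969/402265578640
199767011002754/6048869430369
812353070774985/24597743300116
6698591577202634/202830815831297
308947565622096149/9354815271539778
624593722821394932/18912461358910853
25292696478477893429/765853269627973898
809990881034113984660/24526217089454075589
29184964413706581341189/883709668489974695102
496954385914045996784873/15047590581419023892323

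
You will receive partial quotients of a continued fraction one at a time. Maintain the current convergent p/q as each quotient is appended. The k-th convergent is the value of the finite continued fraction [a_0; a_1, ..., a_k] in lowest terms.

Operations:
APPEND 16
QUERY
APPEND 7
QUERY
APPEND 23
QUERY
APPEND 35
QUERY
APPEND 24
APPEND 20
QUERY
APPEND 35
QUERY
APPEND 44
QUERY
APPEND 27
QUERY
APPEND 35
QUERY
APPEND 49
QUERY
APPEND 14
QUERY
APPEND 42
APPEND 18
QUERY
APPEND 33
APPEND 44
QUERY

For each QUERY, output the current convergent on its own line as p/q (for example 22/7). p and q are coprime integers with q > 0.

16/1
113/7
2615/162
91638/5677
44130178/2733877
1546758157/95822105
68101489086/4218906497
1840286963479/114006297524
64478145210851/3994439319837
3161269402295178/195841532969537
44322249777343343/2745775900893355
33608845930690223855/2082077504569721401
48915699750735126747011/3030341425032106775321

APPEND 16: p_0 = 16·1 + 0 = 16, q_0 = 16·0 + 1 = 1 → 16/1
APPEND 7: p_1 = 7·16 + 1 = 113, q_1 = 7·1 + 0 = 7 → 113/7
APPEND 23: p_2 = 23·113 + 16 = 2615, q_2 = 23·7 + 1 = 162 → 2615/162
APPEND 35: p_3 = 35·2615 + 113 = 91638, q_3 = 35·162 + 7 = 5677 → 91638/5677
APPEND 24: p_4 = 24·91638 + 2615 = 2201927, q_4 = 24·5677 + 162 = 136410 → 2201927/136410
APPEND 20: p_5 = 20·2201927 + 91638 = 44130178, q_5 = 20·136410 + 5677 = 2733877 → 44130178/2733877
APPEND 35: p_6 = 35·44130178 + 2201927 = 1546758157, q_6 = 35·2733877 + 136410 = 95822105 → 1546758157/95822105
APPEND 44: p_7 = 44·1546758157 + 44130178 = 68101489086, q_7 = 44·95822105 + 2733877 = 4218906497 → 68101489086/4218906497
APPEND 27: p_8 = 27·68101489086 + 1546758157 = 1840286963479, q_8 = 27·4218906497 + 95822105 = 114006297524 → 1840286963479/114006297524
APPEND 35: p_9 = 35·1840286963479 + 68101489086 = 64478145210851, q_9 = 35·114006297524 + 4218906497 = 3994439319837 → 64478145210851/3994439319837
APPEND 49: p_10 = 49·64478145210851 + 1840286963479 = 3161269402295178, q_10 = 49·3994439319837 + 114006297524 = 195841532969537 → 3161269402295178/195841532969537
APPEND 14: p_11 = 14·3161269402295178 + 64478145210851 = 44322249777343343, q_11 = 14·195841532969537 + 3994439319837 = 2745775900893355 → 44322249777343343/2745775900893355
APPEND 42: p_12 = 42·44322249777343343 + 3161269402295178 = 1864695760050715584, q_12 = 42·2745775900893355 + 195841532969537 = 115518429370490447 → 1864695760050715584/115518429370490447
APPEND 18: p_13 = 18·1864695760050715584 + 44322249777343343 = 33608845930690223855, q_13 = 18·115518429370490447 + 2745775900893355 = 2082077504569721401 → 33608845930690223855/2082077504569721401
APPEND 33: p_14 = 33·33608845930690223855 + 1864695760050715584 = 1110956611472828102799, q_14 = 33·2082077504569721401 + 115518429370490447 = 68824076080171296680 → 1110956611472828102799/68824076080171296680
APPEND 44: p_15 = 44·1110956611472828102799 + 33608845930690223855 = 48915699750735126747011, q_15 = 44·68824076080171296680 + 2082077504569721401 = 3030341425032106775321 → 48915699750735126747011/3030341425032106775321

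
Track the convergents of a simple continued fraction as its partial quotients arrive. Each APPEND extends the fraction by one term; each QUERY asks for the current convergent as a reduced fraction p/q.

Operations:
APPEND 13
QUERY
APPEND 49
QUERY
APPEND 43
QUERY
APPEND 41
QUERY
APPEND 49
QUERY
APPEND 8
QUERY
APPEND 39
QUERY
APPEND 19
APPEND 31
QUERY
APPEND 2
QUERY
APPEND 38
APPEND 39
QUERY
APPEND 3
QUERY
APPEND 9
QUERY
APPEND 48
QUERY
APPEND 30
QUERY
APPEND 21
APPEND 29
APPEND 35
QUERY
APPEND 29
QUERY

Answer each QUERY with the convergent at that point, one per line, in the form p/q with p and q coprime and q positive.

13/1
638/49
27447/2108
1125965/86477
55199732/4239481
442723821/34002325
17321428751/1330330156
10233367401541/785948864115
20796284673172/1597208003519
31239991498974175/2399311474919162
94520466681904602/7259414277755323
881924191636115593/67734039974717069
42426881665215453066/3258493333064174635
1273688374148099707573/97822534031899956119
27263099955690897750857639/2093876004022127163648309
791408079002834666844629975/60782170358707805580097966

APPEND 13: p_0 = 13·1 + 0 = 13, q_0 = 13·0 + 1 = 1 → 13/1
APPEND 49: p_1 = 49·13 + 1 = 638, q_1 = 49·1 + 0 = 49 → 638/49
APPEND 43: p_2 = 43·638 + 13 = 27447, q_2 = 43·49 + 1 = 2108 → 27447/2108
APPEND 41: p_3 = 41·27447 + 638 = 1125965, q_3 = 41·2108 + 49 = 86477 → 1125965/86477
APPEND 49: p_4 = 49·1125965 + 27447 = 55199732, q_4 = 49·86477 + 2108 = 4239481 → 55199732/4239481
APPEND 8: p_5 = 8·55199732 + 1125965 = 442723821, q_5 = 8·4239481 + 86477 = 34002325 → 442723821/34002325
APPEND 39: p_6 = 39·442723821 + 55199732 = 17321428751, q_6 = 39·34002325 + 4239481 = 1330330156 → 17321428751/1330330156
APPEND 19: p_7 = 19·17321428751 + 442723821 = 329549870090, q_7 = 19·1330330156 + 34002325 = 25310275289 → 329549870090/25310275289
APPEND 31: p_8 = 31·329549870090 + 17321428751 = 10233367401541, q_8 = 31·25310275289 + 1330330156 = 785948864115 → 10233367401541/785948864115
APPEND 2: p_9 = 2·10233367401541 + 329549870090 = 20796284673172, q_9 = 2·785948864115 + 25310275289 = 1597208003519 → 20796284673172/1597208003519
APPEND 38: p_10 = 38·20796284673172 + 10233367401541 = 800492184982077, q_10 = 38·1597208003519 + 785948864115 = 61479852997837 → 800492184982077/61479852997837
APPEND 39: p_11 = 39·800492184982077 + 20796284673172 = 31239991498974175, q_11 = 39·61479852997837 + 1597208003519 = 2399311474919162 → 31239991498974175/2399311474919162
APPEND 3: p_12 = 3·31239991498974175 + 800492184982077 = 94520466681904602, q_12 = 3·2399311474919162 + 61479852997837 = 7259414277755323 → 94520466681904602/7259414277755323
APPEND 9: p_13 = 9·94520466681904602 + 31239991498974175 = 881924191636115593, q_13 = 9·7259414277755323 + 2399311474919162 = 67734039974717069 → 881924191636115593/67734039974717069
APPEND 48: p_14 = 48·881924191636115593 + 94520466681904602 = 42426881665215453066, q_14 = 48·67734039974717069 + 7259414277755323 = 3258493333064174635 → 42426881665215453066/3258493333064174635
APPEND 30: p_15 = 30·42426881665215453066 + 881924191636115593 = 1273688374148099707573, q_15 = 30·3258493333064174635 + 67734039974717069 = 97822534031899956119 → 1273688374148099707573/97822534031899956119
APPEND 21: p_16 = 21·1273688374148099707573 + 42426881665215453066 = 26789882738775309312099, q_16 = 21·97822534031899956119 + 3258493333064174635 = 2057531708002963253134 → 26789882738775309312099/2057531708002963253134
APPEND 29: p_17 = 29·26789882738775309312099 + 1273688374148099707573 = 778180287798632069758444, q_17 = 29·2057531708002963253134 + 97822534031899956119 = 59766242066117834297005 → 778180287798632069758444/59766242066117834297005
APPEND 35: p_18 = 35·778180287798632069758444 + 26789882738775309312099 = 27263099955690897750857639, q_18 = 35·59766242066117834297005 + 2057531708002963253134 = 2093876004022127163648309 → 27263099955690897750857639/2093876004022127163648309
APPEND 29: p_19 = 29·27263099955690897750857639 + 778180287798632069758444 = 791408079002834666844629975, q_19 = 29·2093876004022127163648309 + 59766242066117834297005 = 60782170358707805580097966 → 791408079002834666844629975/60782170358707805580097966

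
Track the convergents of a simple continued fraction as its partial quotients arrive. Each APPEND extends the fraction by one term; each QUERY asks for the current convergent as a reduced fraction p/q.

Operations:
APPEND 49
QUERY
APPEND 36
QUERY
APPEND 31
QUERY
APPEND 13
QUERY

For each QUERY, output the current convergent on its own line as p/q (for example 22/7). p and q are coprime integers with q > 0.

49/1
1765/36
54764/1117
713697/14557

APPEND 49: p_0 = 49·1 + 0 = 49, q_0 = 49·0 + 1 = 1 → 49/1
APPEND 36: p_1 = 36·49 + 1 = 1765, q_1 = 36·1 + 0 = 36 → 1765/36
APPEND 31: p_2 = 31·1765 + 49 = 54764, q_2 = 31·36 + 1 = 1117 → 54764/1117
APPEND 13: p_3 = 13·54764 + 1765 = 713697, q_3 = 13·1117 + 36 = 14557 → 713697/14557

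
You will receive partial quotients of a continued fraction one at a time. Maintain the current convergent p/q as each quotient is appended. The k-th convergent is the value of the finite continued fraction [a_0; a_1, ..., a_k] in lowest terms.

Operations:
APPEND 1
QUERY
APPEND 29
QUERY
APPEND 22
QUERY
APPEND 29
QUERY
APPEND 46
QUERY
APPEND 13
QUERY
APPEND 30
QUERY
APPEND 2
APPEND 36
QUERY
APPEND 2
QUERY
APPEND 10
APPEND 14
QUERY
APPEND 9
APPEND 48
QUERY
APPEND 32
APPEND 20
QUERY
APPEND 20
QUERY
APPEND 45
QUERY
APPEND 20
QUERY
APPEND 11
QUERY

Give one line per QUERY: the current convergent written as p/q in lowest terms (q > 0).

1/1
30/29
661/639
19199/18560
883815/854399
11508794/11125747
346147635/334626809
25683093939/24828283949
52069991942/50336947263
7701432178968/7445105539369
3360946518134376/3249084190862569
2155763903576616436/2084013649295124729
43222898219385252823/41784311214157707688
1947186183775912993471/1882378018286391970689
38986946573737645122243/37689344676941997121468
430803598494890009338144/416465169464648360306837

APPEND 1: p_0 = 1·1 + 0 = 1, q_0 = 1·0 + 1 = 1 → 1/1
APPEND 29: p_1 = 29·1 + 1 = 30, q_1 = 29·1 + 0 = 29 → 30/29
APPEND 22: p_2 = 22·30 + 1 = 661, q_2 = 22·29 + 1 = 639 → 661/639
APPEND 29: p_3 = 29·661 + 30 = 19199, q_3 = 29·639 + 29 = 18560 → 19199/18560
APPEND 46: p_4 = 46·19199 + 661 = 883815, q_4 = 46·18560 + 639 = 854399 → 883815/854399
APPEND 13: p_5 = 13·883815 + 19199 = 11508794, q_5 = 13·854399 + 18560 = 11125747 → 11508794/11125747
APPEND 30: p_6 = 30·11508794 + 883815 = 346147635, q_6 = 30·11125747 + 854399 = 334626809 → 346147635/334626809
APPEND 2: p_7 = 2·346147635 + 11508794 = 703804064, q_7 = 2·334626809 + 11125747 = 680379365 → 703804064/680379365
APPEND 36: p_8 = 36·703804064 + 346147635 = 25683093939, q_8 = 36·680379365 + 334626809 = 24828283949 → 25683093939/24828283949
APPEND 2: p_9 = 2·25683093939 + 703804064 = 52069991942, q_9 = 2·24828283949 + 680379365 = 50336947263 → 52069991942/50336947263
APPEND 10: p_10 = 10·52069991942 + 25683093939 = 546383013359, q_10 = 10·50336947263 + 24828283949 = 528197756579 → 546383013359/528197756579
APPEND 14: p_11 = 14·546383013359 + 52069991942 = 7701432178968, q_11 = 14·528197756579 + 50336947263 = 7445105539369 → 7701432178968/7445105539369
APPEND 9: p_12 = 9·7701432178968 + 546383013359 = 69859272624071, q_12 = 9·7445105539369 + 528197756579 = 67534147610900 → 69859272624071/67534147610900
APPEND 48: p_13 = 48·69859272624071 + 7701432178968 = 3360946518134376, q_13 = 48·67534147610900 + 7445105539369 = 3249084190862569 → 3360946518134376/3249084190862569
APPEND 32: p_14 = 32·3360946518134376 + 69859272624071 = 107620147852924103, q_14 = 32·3249084190862569 + 67534147610900 = 104038228255213108 → 107620147852924103/104038228255213108
APPEND 20: p_15 = 20·107620147852924103 + 3360946518134376 = 2155763903576616436, q_15 = 20·104038228255213108 + 3249084190862569 = 2084013649295124729 → 2155763903576616436/2084013649295124729
APPEND 20: p_16 = 20·2155763903576616436 + 107620147852924103 = 43222898219385252823, q_16 = 20·2084013649295124729 + 104038228255213108 = 41784311214157707688 → 43222898219385252823/41784311214157707688
APPEND 45: p_17 = 45·43222898219385252823 + 2155763903576616436 = 1947186183775912993471, q_17 = 45·41784311214157707688 + 2084013649295124729 = 1882378018286391970689 → 1947186183775912993471/1882378018286391970689
APPEND 20: p_18 = 20·1947186183775912993471 + 43222898219385252823 = 38986946573737645122243, q_18 = 20·1882378018286391970689 + 41784311214157707688 = 37689344676941997121468 → 38986946573737645122243/37689344676941997121468
APPEND 11: p_19 = 11·38986946573737645122243 + 1947186183775912993471 = 430803598494890009338144, q_19 = 11·37689344676941997121468 + 1882378018286391970689 = 416465169464648360306837 → 430803598494890009338144/416465169464648360306837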